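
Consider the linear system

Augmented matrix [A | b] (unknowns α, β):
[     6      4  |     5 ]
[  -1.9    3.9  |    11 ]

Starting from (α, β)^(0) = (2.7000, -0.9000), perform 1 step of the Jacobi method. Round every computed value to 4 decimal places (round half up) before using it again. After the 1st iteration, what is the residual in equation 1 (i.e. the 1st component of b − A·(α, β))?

Iteration 1:
  α = (5 - (4)·-0.9000) / (6) = 1.4333
  β = (11 - (-1.9)·2.7000) / (3.9) = 4.1359
Residual b − A·x = (-20.1434, -2.4067)

-20.1434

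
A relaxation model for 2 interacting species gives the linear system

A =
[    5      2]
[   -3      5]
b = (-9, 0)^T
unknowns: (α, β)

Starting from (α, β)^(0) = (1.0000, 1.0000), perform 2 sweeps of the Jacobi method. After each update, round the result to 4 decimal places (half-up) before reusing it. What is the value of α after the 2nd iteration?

-2.0400

Iteration 1:
  α = (-9 - (2)·1.0000) / (5) = -2.2000
  β = (0 - (-3)·1.0000) / (5) = 0.6000
Iteration 2:
  α = (-9 - (2)·0.6000) / (5) = -2.0400
  β = (0 - (-3)·-2.2000) / (5) = -1.3200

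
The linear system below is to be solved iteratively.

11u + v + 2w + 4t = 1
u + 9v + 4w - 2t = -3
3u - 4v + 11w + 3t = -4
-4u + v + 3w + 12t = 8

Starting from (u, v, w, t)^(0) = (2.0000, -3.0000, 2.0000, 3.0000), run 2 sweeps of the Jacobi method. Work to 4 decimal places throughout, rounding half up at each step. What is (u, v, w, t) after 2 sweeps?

Iteration 1:
  u = (1 - (1)·-3.0000 - (2)·2.0000 - (4)·3.0000) / (11) = -1.0909
  v = (-3 - (1)·2.0000 - (4)·2.0000 - (-2)·3.0000) / (9) = -0.7778
  w = (-4 - (3)·2.0000 - (-4)·-3.0000 - (3)·3.0000) / (11) = -2.8182
  t = (8 - (-4)·2.0000 - (1)·-3.0000 - (3)·2.0000) / (12) = 1.0833
Iteration 2:
  u = (1 - (1)·-0.7778 - (2)·-2.8182 - (4)·1.0833) / (11) = 0.2801
  v = (-3 - (1)·-1.0909 - (4)·-2.8182 - (-2)·1.0833) / (9) = 1.2811
  w = (-4 - (3)·-1.0909 - (-4)·-0.7778 - (3)·1.0833) / (11) = -0.6444
  t = (8 - (-4)·-1.0909 - (1)·-0.7778 - (3)·-2.8182) / (12) = 1.0724

(0.2801, 1.2811, -0.6444, 1.0724)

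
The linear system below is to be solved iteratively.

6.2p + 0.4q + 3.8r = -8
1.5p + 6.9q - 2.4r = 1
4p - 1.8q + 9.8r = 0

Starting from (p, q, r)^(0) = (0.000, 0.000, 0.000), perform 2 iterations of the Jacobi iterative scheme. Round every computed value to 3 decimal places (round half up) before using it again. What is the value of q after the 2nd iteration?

Iteration 1:
  p = (-8 - (0.4)·0.000 - (3.8)·0.000) / (6.2) = -1.290
  q = (1 - (1.5)·0.000 - (-2.4)·0.000) / (6.9) = 0.145
  r = (0 - (4)·0.000 - (-1.8)·0.000) / (9.8) = 0.000
Iteration 2:
  p = (-8 - (0.4)·0.145 - (3.8)·0.000) / (6.2) = -1.300
  q = (1 - (1.5)·-1.290 - (-2.4)·0.000) / (6.9) = 0.425
  r = (0 - (4)·-1.290 - (-1.8)·0.145) / (9.8) = 0.553

0.425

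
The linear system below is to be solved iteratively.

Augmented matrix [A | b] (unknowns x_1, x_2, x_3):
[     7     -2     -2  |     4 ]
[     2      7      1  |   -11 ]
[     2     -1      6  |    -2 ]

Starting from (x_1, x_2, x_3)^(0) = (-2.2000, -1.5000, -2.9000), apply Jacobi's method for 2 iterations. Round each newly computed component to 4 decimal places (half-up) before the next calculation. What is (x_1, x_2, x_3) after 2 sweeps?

Iteration 1:
  x_1 = (4 - (-2)·-1.5000 - (-2)·-2.9000) / (7) = -0.6857
  x_2 = (-11 - (2)·-2.2000 - (1)·-2.9000) / (7) = -0.5286
  x_3 = (-2 - (2)·-2.2000 - (-1)·-1.5000) / (6) = 0.1500
Iteration 2:
  x_1 = (4 - (-2)·-0.5286 - (-2)·0.1500) / (7) = 0.4633
  x_2 = (-11 - (2)·-0.6857 - (1)·0.1500) / (7) = -1.3969
  x_3 = (-2 - (2)·-0.6857 - (-1)·-0.5286) / (6) = -0.1929

(0.4633, -1.3969, -0.1929)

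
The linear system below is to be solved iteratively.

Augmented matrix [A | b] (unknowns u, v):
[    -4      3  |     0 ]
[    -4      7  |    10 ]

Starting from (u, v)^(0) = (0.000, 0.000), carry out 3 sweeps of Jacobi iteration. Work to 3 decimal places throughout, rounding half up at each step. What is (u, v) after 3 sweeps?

Iteration 1:
  u = (0 - (3)·0.000) / (-4) = 0.000
  v = (10 - (-4)·0.000) / (7) = 1.429
Iteration 2:
  u = (0 - (3)·1.429) / (-4) = 1.072
  v = (10 - (-4)·0.000) / (7) = 1.429
Iteration 3:
  u = (0 - (3)·1.429) / (-4) = 1.072
  v = (10 - (-4)·1.072) / (7) = 2.041

(1.072, 2.041)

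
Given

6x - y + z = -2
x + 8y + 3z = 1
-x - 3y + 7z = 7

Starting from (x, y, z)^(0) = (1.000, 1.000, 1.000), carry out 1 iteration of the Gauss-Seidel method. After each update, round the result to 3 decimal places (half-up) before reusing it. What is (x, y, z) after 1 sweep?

(-0.333, -0.208, 0.863)

Iteration 1:
  x = (-2 - (-1)·1.000 - (1)·1.000) / (6) = -0.333
  y = (1 - (1)·-0.333 - (3)·1.000) / (8) = -0.208
  z = (7 - (-1)·-0.333 - (-3)·-0.208) / (7) = 0.863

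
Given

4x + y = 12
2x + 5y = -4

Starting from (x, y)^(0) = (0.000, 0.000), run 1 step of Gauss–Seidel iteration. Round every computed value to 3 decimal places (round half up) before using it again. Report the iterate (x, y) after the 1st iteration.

(3.000, -2.000)

Iteration 1:
  x = (12 - (1)·0.000) / (4) = 3.000
  y = (-4 - (2)·3.000) / (5) = -2.000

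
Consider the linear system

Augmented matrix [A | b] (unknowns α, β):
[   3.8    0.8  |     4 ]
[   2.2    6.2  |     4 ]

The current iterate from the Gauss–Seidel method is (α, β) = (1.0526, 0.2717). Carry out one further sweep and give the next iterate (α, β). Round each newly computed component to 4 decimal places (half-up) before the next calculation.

One sweep:
  α = (4 - (0.8)·0.2717) / (3.8) = 0.9954
  β = (4 - (2.2)·0.9954) / (6.2) = 0.2920

(0.9954, 0.2920)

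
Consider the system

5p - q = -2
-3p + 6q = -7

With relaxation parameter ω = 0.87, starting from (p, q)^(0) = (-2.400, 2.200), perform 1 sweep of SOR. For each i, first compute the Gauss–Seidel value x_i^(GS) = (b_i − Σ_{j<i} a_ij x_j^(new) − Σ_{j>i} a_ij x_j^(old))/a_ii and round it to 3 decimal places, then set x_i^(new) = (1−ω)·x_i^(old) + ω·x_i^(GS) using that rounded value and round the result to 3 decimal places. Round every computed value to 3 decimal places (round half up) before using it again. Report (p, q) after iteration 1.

(-0.277, -0.849)

Iteration 1:
  p: GS value = (-2 - (-1)·2.200) / (5) = 0.040;  p ← (1−ω)·-2.400 + ω·0.040 = -0.277
  q: GS value = (-7 - (-3)·-0.277) / (6) = -1.305;  q ← (1−ω)·2.200 + ω·-1.305 = -0.849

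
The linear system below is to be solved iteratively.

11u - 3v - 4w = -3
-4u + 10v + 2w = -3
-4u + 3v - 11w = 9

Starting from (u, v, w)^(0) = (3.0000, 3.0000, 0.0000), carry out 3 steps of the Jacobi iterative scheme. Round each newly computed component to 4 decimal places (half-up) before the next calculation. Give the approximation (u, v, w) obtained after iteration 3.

(-0.5159, -0.3154, -0.6268)

Iteration 1:
  u = (-3 - (-3)·3.0000 - (-4)·0.0000) / (11) = 0.5455
  v = (-3 - (-4)·3.0000 - (2)·0.0000) / (10) = 0.9000
  w = (9 - (-4)·3.0000 - (3)·3.0000) / (-11) = -1.0909
Iteration 2:
  u = (-3 - (-3)·0.9000 - (-4)·-1.0909) / (11) = -0.4240
  v = (-3 - (-4)·0.5455 - (2)·-1.0909) / (10) = 0.1364
  w = (9 - (-4)·0.5455 - (3)·0.9000) / (-11) = -0.7711
Iteration 3:
  u = (-3 - (-3)·0.1364 - (-4)·-0.7711) / (11) = -0.5159
  v = (-3 - (-4)·-0.4240 - (2)·-0.7711) / (10) = -0.3154
  w = (9 - (-4)·-0.4240 - (3)·0.1364) / (-11) = -0.6268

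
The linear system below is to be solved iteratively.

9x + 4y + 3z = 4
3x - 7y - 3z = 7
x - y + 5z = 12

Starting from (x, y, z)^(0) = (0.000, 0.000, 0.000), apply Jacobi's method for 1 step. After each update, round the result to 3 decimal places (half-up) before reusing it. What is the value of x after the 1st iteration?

Iteration 1:
  x = (4 - (4)·0.000 - (3)·0.000) / (9) = 0.444
  y = (7 - (3)·0.000 - (-3)·0.000) / (-7) = -1.000
  z = (12 - (1)·0.000 - (-1)·0.000) / (5) = 2.400

0.444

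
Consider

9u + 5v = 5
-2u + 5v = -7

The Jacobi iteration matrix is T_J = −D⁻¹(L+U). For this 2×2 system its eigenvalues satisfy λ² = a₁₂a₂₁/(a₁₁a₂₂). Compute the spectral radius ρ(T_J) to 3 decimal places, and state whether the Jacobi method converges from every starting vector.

0.471

a₁₂a₂₁/(a₁₁a₂₂) = (5)·(-2) / ((9)·(5)) = -0.222222
ρ = √|-0.222222| = √0.222222 = 0.471
ρ < 1, so Jacobi converges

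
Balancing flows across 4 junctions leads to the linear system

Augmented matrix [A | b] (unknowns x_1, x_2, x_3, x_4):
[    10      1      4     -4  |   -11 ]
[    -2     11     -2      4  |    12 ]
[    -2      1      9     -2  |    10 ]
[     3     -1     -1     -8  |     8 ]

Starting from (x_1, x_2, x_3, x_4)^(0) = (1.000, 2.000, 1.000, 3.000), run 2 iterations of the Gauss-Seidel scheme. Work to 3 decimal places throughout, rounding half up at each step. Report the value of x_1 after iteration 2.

Iteration 1:
  x_1 = (-11 - (1)·2.000 - (4)·1.000 - (-4)·3.000) / (10) = -0.500
  x_2 = (12 - (-2)·-0.500 - (-2)·1.000 - (4)·3.000) / (11) = 0.091
  x_3 = (10 - (-2)·-0.500 - (1)·0.091 - (-2)·3.000) / (9) = 1.657
  x_4 = (8 - (3)·-0.500 - (-1)·0.091 - (-1)·1.657) / (-8) = -1.406
Iteration 2:
  x_1 = (-11 - (1)·0.091 - (4)·1.657 - (-4)·-1.406) / (10) = -2.334
  x_2 = (12 - (-2)·-2.334 - (-2)·1.657 - (4)·-1.406) / (11) = 1.479
  x_3 = (10 - (-2)·-2.334 - (1)·1.479 - (-2)·-1.406) / (9) = 0.116
  x_4 = (8 - (3)·-2.334 - (-1)·1.479 - (-1)·0.116) / (-8) = -2.075

-2.334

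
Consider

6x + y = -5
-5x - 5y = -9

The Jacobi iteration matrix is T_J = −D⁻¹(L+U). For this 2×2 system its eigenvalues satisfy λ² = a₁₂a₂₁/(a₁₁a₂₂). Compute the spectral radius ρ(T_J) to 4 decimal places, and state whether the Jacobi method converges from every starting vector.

a₁₂a₂₁/(a₁₁a₂₂) = (1)·(-5) / ((6)·(-5)) = 0.166667
ρ = √|0.166667| = √0.166667 = 0.4082
ρ < 1, so Jacobi converges

0.4082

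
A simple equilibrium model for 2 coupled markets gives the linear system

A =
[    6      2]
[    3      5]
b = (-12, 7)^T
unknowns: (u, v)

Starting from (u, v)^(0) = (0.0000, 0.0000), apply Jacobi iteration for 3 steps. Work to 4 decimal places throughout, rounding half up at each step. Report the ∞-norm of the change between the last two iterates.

Iteration 1:
  u = (-12 - (2)·0.0000) / (6) = -2.0000
  v = (7 - (3)·0.0000) / (5) = 1.4000
Iteration 2:
  u = (-12 - (2)·1.4000) / (6) = -2.4667
  v = (7 - (3)·-2.0000) / (5) = 2.6000
Iteration 3:
  u = (-12 - (2)·2.6000) / (6) = -2.8667
  v = (7 - (3)·-2.4667) / (5) = 2.8800
Change: (-0.4000, 0.2800) → max |·| = 0.4000

0.4000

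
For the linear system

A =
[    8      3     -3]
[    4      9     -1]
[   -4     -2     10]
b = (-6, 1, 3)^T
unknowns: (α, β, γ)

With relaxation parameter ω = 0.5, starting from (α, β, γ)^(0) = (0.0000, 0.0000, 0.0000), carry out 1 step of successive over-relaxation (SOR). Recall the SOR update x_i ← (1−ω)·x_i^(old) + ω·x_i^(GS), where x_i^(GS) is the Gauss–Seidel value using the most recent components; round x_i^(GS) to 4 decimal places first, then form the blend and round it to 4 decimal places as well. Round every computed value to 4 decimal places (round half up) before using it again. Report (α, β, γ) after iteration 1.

Iteration 1:
  α: GS value = (-6 - (3)·0.0000 - (-3)·0.0000) / (8) = -0.7500;  α ← (1−ω)·0.0000 + ω·-0.7500 = -0.3750
  β: GS value = (1 - (4)·-0.3750 - (-1)·0.0000) / (9) = 0.2778;  β ← (1−ω)·0.0000 + ω·0.2778 = 0.1389
  γ: GS value = (3 - (-4)·-0.3750 - (-2)·0.1389) / (10) = 0.1778;  γ ← (1−ω)·0.0000 + ω·0.1778 = 0.0889

(-0.3750, 0.1389, 0.0889)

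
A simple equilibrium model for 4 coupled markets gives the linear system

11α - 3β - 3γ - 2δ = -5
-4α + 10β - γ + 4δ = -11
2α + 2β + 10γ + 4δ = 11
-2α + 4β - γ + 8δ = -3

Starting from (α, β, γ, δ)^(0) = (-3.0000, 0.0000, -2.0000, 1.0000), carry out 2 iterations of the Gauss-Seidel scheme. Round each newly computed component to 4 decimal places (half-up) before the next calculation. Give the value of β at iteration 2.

-1.4316

Iteration 1:
  α = (-5 - (-3)·0.0000 - (-3)·-2.0000 - (-2)·1.0000) / (11) = -0.8182
  β = (-11 - (-4)·-0.8182 - (-1)·-2.0000 - (4)·1.0000) / (10) = -2.0273
  γ = (11 - (2)·-0.8182 - (2)·-2.0273 - (4)·1.0000) / (10) = 1.2691
  δ = (-3 - (-2)·-0.8182 - (4)·-2.0273 - (-1)·1.2691) / (8) = 0.5927
Iteration 2:
  α = (-5 - (-3)·-2.0273 - (-3)·1.2691 - (-2)·0.5927) / (11) = -0.5536
  β = (-11 - (-4)·-0.5536 - (-1)·1.2691 - (4)·0.5927) / (10) = -1.4316
  γ = (11 - (2)·-0.5536 - (2)·-1.4316 - (4)·0.5927) / (10) = 1.2600
  δ = (-3 - (-2)·-0.5536 - (4)·-1.4316 - (-1)·1.2600) / (8) = 0.3599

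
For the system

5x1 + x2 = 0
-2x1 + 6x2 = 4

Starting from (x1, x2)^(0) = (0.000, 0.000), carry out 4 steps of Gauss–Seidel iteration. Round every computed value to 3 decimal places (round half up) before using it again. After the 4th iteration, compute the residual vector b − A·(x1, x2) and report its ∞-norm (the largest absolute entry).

Iteration 1:
  x1 = (0 - (1)·0.000) / (5) = 0.000
  x2 = (4 - (-2)·0.000) / (6) = 0.667
Iteration 2:
  x1 = (0 - (1)·0.667) / (5) = -0.133
  x2 = (4 - (-2)·-0.133) / (6) = 0.622
Iteration 3:
  x1 = (0 - (1)·0.622) / (5) = -0.124
  x2 = (4 - (-2)·-0.124) / (6) = 0.625
Iteration 4:
  x1 = (0 - (1)·0.625) / (5) = -0.125
  x2 = (4 - (-2)·-0.125) / (6) = 0.625
Residual b − A·x = (0.000, 0.000); ∞-norm = 0.000

0.000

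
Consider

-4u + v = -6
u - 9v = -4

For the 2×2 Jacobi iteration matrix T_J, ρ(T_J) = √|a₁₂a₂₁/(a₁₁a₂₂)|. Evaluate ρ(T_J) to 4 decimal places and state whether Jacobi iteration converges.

0.1667

a₁₂a₂₁/(a₁₁a₂₂) = (1)·(1) / ((-4)·(-9)) = 0.027778
ρ = √|0.027778| = √0.027778 = 0.1667
ρ < 1, so Jacobi converges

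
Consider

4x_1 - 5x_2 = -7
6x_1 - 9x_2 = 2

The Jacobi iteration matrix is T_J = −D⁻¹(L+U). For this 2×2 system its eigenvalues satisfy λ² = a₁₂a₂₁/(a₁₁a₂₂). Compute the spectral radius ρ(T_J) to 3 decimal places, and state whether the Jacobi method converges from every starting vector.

0.913

a₁₂a₂₁/(a₁₁a₂₂) = (-5)·(6) / ((4)·(-9)) = 0.833333
ρ = √|0.833333| = √0.833333 = 0.913
ρ < 1, so Jacobi converges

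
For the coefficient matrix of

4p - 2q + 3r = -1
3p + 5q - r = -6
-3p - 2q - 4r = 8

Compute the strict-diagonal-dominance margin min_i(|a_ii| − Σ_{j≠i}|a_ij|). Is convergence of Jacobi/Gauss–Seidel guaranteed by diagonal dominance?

row 1: |4| − (2+3) = -1
row 2: |5| − (3+1) = 1
row 3: |-4| − (3+2) = -1
minimum over rows = -1 → not strictly diagonally dominant

-1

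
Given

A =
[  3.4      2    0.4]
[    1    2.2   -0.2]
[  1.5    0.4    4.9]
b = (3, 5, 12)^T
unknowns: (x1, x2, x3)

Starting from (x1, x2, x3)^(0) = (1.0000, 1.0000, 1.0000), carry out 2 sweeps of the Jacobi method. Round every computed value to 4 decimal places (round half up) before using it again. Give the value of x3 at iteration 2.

2.2391

Iteration 1:
  x1 = (3 - (2)·1.0000 - (0.4)·1.0000) / (3.4) = 0.1765
  x2 = (5 - (1)·1.0000 - (-0.2)·1.0000) / (2.2) = 1.9091
  x3 = (12 - (1.5)·1.0000 - (0.4)·1.0000) / (4.9) = 2.0612
Iteration 2:
  x1 = (3 - (2)·1.9091 - (0.4)·2.0612) / (3.4) = -0.4831
  x2 = (5 - (1)·0.1765 - (-0.2)·2.0612) / (2.2) = 2.3799
  x3 = (12 - (1.5)·0.1765 - (0.4)·1.9091) / (4.9) = 2.2391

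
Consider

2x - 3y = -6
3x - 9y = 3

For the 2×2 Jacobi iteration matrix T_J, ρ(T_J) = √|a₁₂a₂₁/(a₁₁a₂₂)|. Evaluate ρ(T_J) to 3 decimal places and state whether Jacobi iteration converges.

0.707

a₁₂a₂₁/(a₁₁a₂₂) = (-3)·(3) / ((2)·(-9)) = 0.500000
ρ = √|0.500000| = √0.500000 = 0.707
ρ < 1, so Jacobi converges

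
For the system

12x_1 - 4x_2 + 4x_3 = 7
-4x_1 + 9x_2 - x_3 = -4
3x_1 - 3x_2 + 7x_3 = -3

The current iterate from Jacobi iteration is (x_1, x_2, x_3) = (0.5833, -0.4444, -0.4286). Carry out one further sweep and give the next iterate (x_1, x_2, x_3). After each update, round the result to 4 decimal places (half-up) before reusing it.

One sweep:
  x_1 = (7 - (-4)·-0.4444 - (4)·-0.4286) / (12) = 0.5781
  x_2 = (-4 - (-4)·0.5833 - (-1)·-0.4286) / (9) = -0.2328
  x_3 = (-3 - (3)·0.5833 - (-3)·-0.4444) / (7) = -0.8690

(0.5781, -0.2328, -0.8690)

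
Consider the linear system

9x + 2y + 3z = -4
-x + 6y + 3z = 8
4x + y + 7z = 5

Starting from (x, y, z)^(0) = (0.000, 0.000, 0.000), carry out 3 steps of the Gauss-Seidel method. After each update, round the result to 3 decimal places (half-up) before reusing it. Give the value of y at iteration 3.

Iteration 1:
  x = (-4 - (2)·0.000 - (3)·0.000) / (9) = -0.444
  y = (8 - (-1)·-0.444 - (3)·0.000) / (6) = 1.259
  z = (5 - (4)·-0.444 - (1)·1.259) / (7) = 0.788
Iteration 2:
  x = (-4 - (2)·1.259 - (3)·0.788) / (9) = -0.987
  y = (8 - (-1)·-0.987 - (3)·0.788) / (6) = 0.775
  z = (5 - (4)·-0.987 - (1)·0.775) / (7) = 1.168
Iteration 3:
  x = (-4 - (2)·0.775 - (3)·1.168) / (9) = -1.006
  y = (8 - (-1)·-1.006 - (3)·1.168) / (6) = 0.582
  z = (5 - (4)·-1.006 - (1)·0.582) / (7) = 1.206

0.582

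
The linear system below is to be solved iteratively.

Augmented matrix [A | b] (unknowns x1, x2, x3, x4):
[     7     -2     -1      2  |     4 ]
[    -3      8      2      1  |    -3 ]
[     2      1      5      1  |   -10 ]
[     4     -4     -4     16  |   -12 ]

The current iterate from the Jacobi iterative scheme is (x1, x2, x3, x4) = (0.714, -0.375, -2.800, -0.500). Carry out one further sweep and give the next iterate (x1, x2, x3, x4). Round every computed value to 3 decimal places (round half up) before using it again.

One sweep:
  x1 = (4 - (-2)·-0.375 - (-1)·-2.800 - (2)·-0.500) / (7) = 0.207
  x2 = (-3 - (-3)·0.714 - (2)·-2.800 - (1)·-0.500) / (8) = 0.655
  x3 = (-10 - (2)·0.714 - (1)·-0.375 - (1)·-0.500) / (5) = -2.111
  x4 = (-12 - (4)·0.714 - (-4)·-0.375 - (-4)·-2.800) / (16) = -1.722

(0.207, 0.655, -2.111, -1.722)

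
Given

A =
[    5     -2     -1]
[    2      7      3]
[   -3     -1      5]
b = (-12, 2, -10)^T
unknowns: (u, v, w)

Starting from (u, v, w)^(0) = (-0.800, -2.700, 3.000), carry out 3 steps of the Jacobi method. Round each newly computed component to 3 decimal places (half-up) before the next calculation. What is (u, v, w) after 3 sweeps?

(-2.215, 2.896, -3.507)

Iteration 1:
  u = (-12 - (-2)·-2.700 - (-1)·3.000) / (5) = -2.880
  v = (2 - (2)·-0.800 - (3)·3.000) / (7) = -0.771
  w = (-10 - (-3)·-0.800 - (-1)·-2.700) / (5) = -3.020
Iteration 2:
  u = (-12 - (-2)·-0.771 - (-1)·-3.020) / (5) = -3.312
  v = (2 - (2)·-2.880 - (3)·-3.020) / (7) = 2.403
  w = (-10 - (-3)·-2.880 - (-1)·-0.771) / (5) = -3.882
Iteration 3:
  u = (-12 - (-2)·2.403 - (-1)·-3.882) / (5) = -2.215
  v = (2 - (2)·-3.312 - (3)·-3.882) / (7) = 2.896
  w = (-10 - (-3)·-3.312 - (-1)·2.403) / (5) = -3.507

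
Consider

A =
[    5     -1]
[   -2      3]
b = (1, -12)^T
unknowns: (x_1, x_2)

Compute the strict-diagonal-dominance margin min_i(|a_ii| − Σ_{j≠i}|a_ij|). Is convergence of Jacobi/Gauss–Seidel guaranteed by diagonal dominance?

row 1: |5| − (1) = 4
row 2: |3| − (2) = 1
minimum over rows = 1 → strictly diagonally dominant (convergence guaranteed)

1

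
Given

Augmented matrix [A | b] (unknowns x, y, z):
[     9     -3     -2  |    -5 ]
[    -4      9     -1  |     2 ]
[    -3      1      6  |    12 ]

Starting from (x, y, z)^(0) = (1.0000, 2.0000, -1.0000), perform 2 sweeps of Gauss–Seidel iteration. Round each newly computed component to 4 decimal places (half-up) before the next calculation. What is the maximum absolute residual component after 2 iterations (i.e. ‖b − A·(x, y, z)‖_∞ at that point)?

Iteration 1:
  x = (-5 - (-3)·2.0000 - (-2)·-1.0000) / (9) = -0.1111
  y = (2 - (-4)·-0.1111 - (-1)·-1.0000) / (9) = 0.0617
  z = (12 - (-3)·-0.1111 - (1)·0.0617) / (6) = 1.9342
Iteration 2:
  x = (-5 - (-3)·0.0617 - (-2)·1.9342) / (9) = -0.1052
  y = (2 - (-4)·-0.1052 - (-1)·1.9342) / (9) = 0.3904
  z = (12 - (-3)·-0.1052 - (1)·0.3904) / (6) = 1.8823
Residual b − A·x = (0.8826, -0.0521, 0.0002); ∞-norm = 0.8826

0.8826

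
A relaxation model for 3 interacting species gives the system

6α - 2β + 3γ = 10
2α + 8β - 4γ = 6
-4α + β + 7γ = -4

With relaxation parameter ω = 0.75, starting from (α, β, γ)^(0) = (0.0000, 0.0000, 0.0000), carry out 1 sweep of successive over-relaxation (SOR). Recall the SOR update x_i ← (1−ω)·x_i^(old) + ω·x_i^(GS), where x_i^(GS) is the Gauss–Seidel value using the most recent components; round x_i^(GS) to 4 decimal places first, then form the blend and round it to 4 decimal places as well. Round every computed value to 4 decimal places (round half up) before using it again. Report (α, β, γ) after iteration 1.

Iteration 1:
  α: GS value = (10 - (-2)·0.0000 - (3)·0.0000) / (6) = 1.6667;  α ← (1−ω)·0.0000 + ω·1.6667 = 1.2500
  β: GS value = (6 - (2)·1.2500 - (-4)·0.0000) / (8) = 0.4375;  β ← (1−ω)·0.0000 + ω·0.4375 = 0.3281
  γ: GS value = (-4 - (-4)·1.2500 - (1)·0.3281) / (7) = 0.0960;  γ ← (1−ω)·0.0000 + ω·0.0960 = 0.0720

(1.2500, 0.3281, 0.0720)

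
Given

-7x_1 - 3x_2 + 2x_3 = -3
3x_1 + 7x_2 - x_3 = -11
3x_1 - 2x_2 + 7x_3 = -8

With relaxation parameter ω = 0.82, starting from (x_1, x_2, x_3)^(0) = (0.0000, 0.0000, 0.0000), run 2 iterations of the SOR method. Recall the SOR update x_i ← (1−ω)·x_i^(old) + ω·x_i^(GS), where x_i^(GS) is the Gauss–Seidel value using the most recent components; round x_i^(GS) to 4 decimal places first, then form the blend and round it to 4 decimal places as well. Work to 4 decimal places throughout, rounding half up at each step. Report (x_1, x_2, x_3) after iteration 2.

Iteration 1:
  x_1: GS value = (-3 - (-3)·0.0000 - (2)·0.0000) / (-7) = 0.4286;  x_1 ← (1−ω)·0.0000 + ω·0.4286 = 0.3515
  x_2: GS value = (-11 - (3)·0.3515 - (-1)·0.0000) / (7) = -1.7221;  x_2 ← (1−ω)·0.0000 + ω·-1.7221 = -1.4121
  x_3: GS value = (-8 - (3)·0.3515 - (-2)·-1.4121) / (7) = -1.6970;  x_3 ← (1−ω)·0.0000 + ω·-1.6970 = -1.3915
Iteration 2:
  x_1: GS value = (-3 - (-3)·-1.4121 - (2)·-1.3915) / (-7) = 0.6362;  x_1 ← (1−ω)·0.3515 + ω·0.6362 = 0.5850
  x_2: GS value = (-11 - (3)·0.5850 - (-1)·-1.3915) / (7) = -2.0209;  x_2 ← (1−ω)·-1.4121 + ω·-2.0209 = -1.9113
  x_3: GS value = (-8 - (3)·0.5850 - (-2)·-1.9113) / (7) = -1.9397;  x_3 ← (1−ω)·-1.3915 + ω·-1.9397 = -1.8410

(0.5850, -1.9113, -1.8410)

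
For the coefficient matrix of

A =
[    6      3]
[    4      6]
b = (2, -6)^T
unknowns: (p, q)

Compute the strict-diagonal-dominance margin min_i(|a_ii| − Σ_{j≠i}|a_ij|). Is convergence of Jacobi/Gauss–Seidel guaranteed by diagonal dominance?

row 1: |6| − (3) = 3
row 2: |6| − (4) = 2
minimum over rows = 2 → strictly diagonally dominant (convergence guaranteed)

2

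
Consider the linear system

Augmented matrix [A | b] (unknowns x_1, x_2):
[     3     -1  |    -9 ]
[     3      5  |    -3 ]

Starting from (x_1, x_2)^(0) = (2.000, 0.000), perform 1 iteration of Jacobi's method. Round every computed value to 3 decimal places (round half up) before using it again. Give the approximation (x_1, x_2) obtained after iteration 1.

Iteration 1:
  x_1 = (-9 - (-1)·0.000) / (3) = -3.000
  x_2 = (-3 - (3)·2.000) / (5) = -1.800

(-3.000, -1.800)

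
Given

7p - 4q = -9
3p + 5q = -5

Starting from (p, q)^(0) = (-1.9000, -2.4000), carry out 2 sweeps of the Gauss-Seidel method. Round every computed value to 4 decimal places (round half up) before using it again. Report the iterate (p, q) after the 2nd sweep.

Iteration 1:
  p = (-9 - (-4)·-2.4000) / (7) = -2.6571
  q = (-5 - (3)·-2.6571) / (5) = 0.5943
Iteration 2:
  p = (-9 - (-4)·0.5943) / (7) = -0.9461
  q = (-5 - (3)·-0.9461) / (5) = -0.4323

(-0.9461, -0.4323)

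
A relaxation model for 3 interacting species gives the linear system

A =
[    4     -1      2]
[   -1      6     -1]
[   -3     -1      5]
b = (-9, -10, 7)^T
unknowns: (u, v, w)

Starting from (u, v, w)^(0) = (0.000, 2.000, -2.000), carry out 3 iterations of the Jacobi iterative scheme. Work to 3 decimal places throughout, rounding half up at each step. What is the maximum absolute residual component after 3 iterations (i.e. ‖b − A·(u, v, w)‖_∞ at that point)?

Iteration 1:
  u = (-9 - (-1)·2.000 - (2)·-2.000) / (4) = -0.750
  v = (-10 - (-1)·0.000 - (-1)·-2.000) / (6) = -2.000
  w = (7 - (-3)·0.000 - (-1)·2.000) / (5) = 1.800
Iteration 2:
  u = (-9 - (-1)·-2.000 - (2)·1.800) / (4) = -3.650
  v = (-10 - (-1)·-0.750 - (-1)·1.800) / (6) = -1.492
  w = (7 - (-3)·-0.750 - (-1)·-2.000) / (5) = 0.550
Iteration 3:
  u = (-9 - (-1)·-1.492 - (2)·0.550) / (4) = -2.898
  v = (-10 - (-1)·-3.650 - (-1)·0.550) / (6) = -2.183
  w = (7 - (-3)·-3.650 - (-1)·-1.492) / (5) = -1.088
Residual b − A·x = (2.585, -0.888, 1.563); ∞-norm = 2.585

2.585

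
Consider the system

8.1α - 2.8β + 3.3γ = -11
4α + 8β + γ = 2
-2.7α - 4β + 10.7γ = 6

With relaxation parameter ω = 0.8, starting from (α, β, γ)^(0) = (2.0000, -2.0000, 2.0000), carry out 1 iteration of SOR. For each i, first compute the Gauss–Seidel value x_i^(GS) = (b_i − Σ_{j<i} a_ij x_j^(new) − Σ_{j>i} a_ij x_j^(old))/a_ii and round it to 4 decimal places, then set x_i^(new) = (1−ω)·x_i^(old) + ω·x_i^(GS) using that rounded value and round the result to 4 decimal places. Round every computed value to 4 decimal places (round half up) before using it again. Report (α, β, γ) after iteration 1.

(-1.8914, 0.3566, 0.5734)

Iteration 1:
  α: GS value = (-11 - (-2.8)·-2.0000 - (3.3)·2.0000) / (8.1) = -2.8642;  α ← (1−ω)·2.0000 + ω·-2.8642 = -1.8914
  β: GS value = (2 - (4)·-1.8914 - (1)·2.0000) / (8) = 0.9457;  β ← (1−ω)·-2.0000 + ω·0.9457 = 0.3566
  γ: GS value = (6 - (-2.7)·-1.8914 - (-4)·0.3566) / (10.7) = 0.2168;  γ ← (1−ω)·2.0000 + ω·0.2168 = 0.5734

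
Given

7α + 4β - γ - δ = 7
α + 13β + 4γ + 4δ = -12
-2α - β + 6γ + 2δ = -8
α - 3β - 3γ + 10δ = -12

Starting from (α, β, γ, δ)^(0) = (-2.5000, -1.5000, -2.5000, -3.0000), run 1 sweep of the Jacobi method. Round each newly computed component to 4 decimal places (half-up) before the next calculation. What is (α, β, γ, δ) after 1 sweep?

Iteration 1:
  α = (7 - (4)·-1.5000 - (-1)·-2.5000 - (-1)·-3.0000) / (7) = 1.0714
  β = (-12 - (1)·-2.5000 - (4)·-2.5000 - (4)·-3.0000) / (13) = 0.9615
  γ = (-8 - (-2)·-2.5000 - (-1)·-1.5000 - (2)·-3.0000) / (6) = -1.4167
  δ = (-12 - (1)·-2.5000 - (-3)·-1.5000 - (-3)·-2.5000) / (10) = -2.1500

(1.0714, 0.9615, -1.4167, -2.1500)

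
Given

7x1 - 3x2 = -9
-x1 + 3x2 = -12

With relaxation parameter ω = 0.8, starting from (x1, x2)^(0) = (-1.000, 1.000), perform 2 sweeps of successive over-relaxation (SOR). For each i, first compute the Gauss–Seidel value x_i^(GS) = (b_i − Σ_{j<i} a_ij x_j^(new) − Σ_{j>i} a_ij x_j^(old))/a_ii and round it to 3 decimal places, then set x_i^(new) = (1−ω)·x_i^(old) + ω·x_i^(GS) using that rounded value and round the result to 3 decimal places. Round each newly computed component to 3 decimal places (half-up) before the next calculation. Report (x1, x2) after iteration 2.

Iteration 1:
  x1: GS value = (-9 - (-3)·1.000) / (7) = -0.857;  x1 ← (1−ω)·-1.000 + ω·-0.857 = -0.886
  x2: GS value = (-12 - (-1)·-0.886) / (3) = -4.295;  x2 ← (1−ω)·1.000 + ω·-4.295 = -3.236
Iteration 2:
  x1: GS value = (-9 - (-3)·-3.236) / (7) = -2.673;  x1 ← (1−ω)·-0.886 + ω·-2.673 = -2.316
  x2: GS value = (-12 - (-1)·-2.316) / (3) = -4.772;  x2 ← (1−ω)·-3.236 + ω·-4.772 = -4.465

(-2.316, -4.465)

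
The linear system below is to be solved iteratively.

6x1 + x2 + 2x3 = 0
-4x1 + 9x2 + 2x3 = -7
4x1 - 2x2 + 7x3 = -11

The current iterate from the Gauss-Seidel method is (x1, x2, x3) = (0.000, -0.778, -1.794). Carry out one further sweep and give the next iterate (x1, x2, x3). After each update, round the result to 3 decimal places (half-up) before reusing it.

One sweep:
  x1 = (0 - (1)·-0.778 - (2)·-1.794) / (6) = 0.728
  x2 = (-7 - (-4)·0.728 - (2)·-1.794) / (9) = -0.056
  x3 = (-11 - (4)·0.728 - (-2)·-0.056) / (7) = -2.003

(0.728, -0.056, -2.003)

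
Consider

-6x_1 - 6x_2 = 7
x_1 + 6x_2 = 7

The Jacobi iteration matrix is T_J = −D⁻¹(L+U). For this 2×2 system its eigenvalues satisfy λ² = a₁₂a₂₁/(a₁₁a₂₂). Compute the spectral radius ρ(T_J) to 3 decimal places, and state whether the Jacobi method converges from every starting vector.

0.408

a₁₂a₂₁/(a₁₁a₂₂) = (-6)·(1) / ((-6)·(6)) = 0.166667
ρ = √|0.166667| = √0.166667 = 0.408
ρ < 1, so Jacobi converges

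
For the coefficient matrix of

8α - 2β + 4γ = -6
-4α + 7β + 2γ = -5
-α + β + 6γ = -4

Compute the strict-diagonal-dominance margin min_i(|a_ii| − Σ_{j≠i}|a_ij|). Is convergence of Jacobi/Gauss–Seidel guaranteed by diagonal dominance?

row 1: |8| − (2+4) = 2
row 2: |7| − (4+2) = 1
row 3: |6| − (1+1) = 4
minimum over rows = 1 → strictly diagonally dominant (convergence guaranteed)

1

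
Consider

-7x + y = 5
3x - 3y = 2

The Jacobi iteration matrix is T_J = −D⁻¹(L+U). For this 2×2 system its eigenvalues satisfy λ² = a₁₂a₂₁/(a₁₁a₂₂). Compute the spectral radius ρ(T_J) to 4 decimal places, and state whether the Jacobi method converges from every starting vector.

a₁₂a₂₁/(a₁₁a₂₂) = (1)·(3) / ((-7)·(-3)) = 0.142857
ρ = √|0.142857| = √0.142857 = 0.3780
ρ < 1, so Jacobi converges

0.3780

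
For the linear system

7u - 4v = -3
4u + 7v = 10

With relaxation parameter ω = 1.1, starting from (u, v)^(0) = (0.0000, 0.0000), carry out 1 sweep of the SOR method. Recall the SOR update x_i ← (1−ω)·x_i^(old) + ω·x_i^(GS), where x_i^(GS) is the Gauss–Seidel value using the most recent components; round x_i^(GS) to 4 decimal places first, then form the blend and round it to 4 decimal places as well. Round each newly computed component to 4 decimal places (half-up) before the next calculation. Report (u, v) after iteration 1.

Iteration 1:
  u: GS value = (-3 - (-4)·0.0000) / (7) = -0.4286;  u ← (1−ω)·0.0000 + ω·-0.4286 = -0.4715
  v: GS value = (10 - (4)·-0.4715) / (7) = 1.6980;  v ← (1−ω)·0.0000 + ω·1.6980 = 1.8678

(-0.4715, 1.8678)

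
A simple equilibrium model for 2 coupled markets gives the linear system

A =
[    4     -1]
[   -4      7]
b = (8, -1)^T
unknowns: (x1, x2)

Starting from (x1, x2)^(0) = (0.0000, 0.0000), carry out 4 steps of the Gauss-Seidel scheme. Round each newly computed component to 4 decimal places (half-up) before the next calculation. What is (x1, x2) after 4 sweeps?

Iteration 1:
  x1 = (8 - (-1)·0.0000) / (4) = 2.0000
  x2 = (-1 - (-4)·2.0000) / (7) = 1.0000
Iteration 2:
  x1 = (8 - (-1)·1.0000) / (4) = 2.2500
  x2 = (-1 - (-4)·2.2500) / (7) = 1.1429
Iteration 3:
  x1 = (8 - (-1)·1.1429) / (4) = 2.2857
  x2 = (-1 - (-4)·2.2857) / (7) = 1.1633
Iteration 4:
  x1 = (8 - (-1)·1.1633) / (4) = 2.2908
  x2 = (-1 - (-4)·2.2908) / (7) = 1.1662

(2.2908, 1.1662)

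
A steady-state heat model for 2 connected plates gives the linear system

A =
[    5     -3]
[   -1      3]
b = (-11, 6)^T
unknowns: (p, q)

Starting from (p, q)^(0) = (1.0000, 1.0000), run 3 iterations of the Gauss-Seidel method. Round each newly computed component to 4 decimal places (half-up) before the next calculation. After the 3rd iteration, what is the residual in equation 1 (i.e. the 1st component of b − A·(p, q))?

Iteration 1:
  p = (-11 - (-3)·1.0000) / (5) = -1.6000
  q = (6 - (-1)·-1.6000) / (3) = 1.4667
Iteration 2:
  p = (-11 - (-3)·1.4667) / (5) = -1.3200
  q = (6 - (-1)·-1.3200) / (3) = 1.5600
Iteration 3:
  p = (-11 - (-3)·1.5600) / (5) = -1.2640
  q = (6 - (-1)·-1.2640) / (3) = 1.5787
Residual b − A·x = (0.0561, -0.0001)

0.0561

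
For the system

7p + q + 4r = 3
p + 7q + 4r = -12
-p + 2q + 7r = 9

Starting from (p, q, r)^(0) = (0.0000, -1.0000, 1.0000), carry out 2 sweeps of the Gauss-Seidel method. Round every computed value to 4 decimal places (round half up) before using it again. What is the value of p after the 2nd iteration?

Iteration 1:
  p = (3 - (1)·-1.0000 - (4)·1.0000) / (7) = 0.0000
  q = (-12 - (1)·0.0000 - (4)·1.0000) / (7) = -2.2857
  r = (9 - (-1)·0.0000 - (2)·-2.2857) / (7) = 1.9388
Iteration 2:
  p = (3 - (1)·-2.2857 - (4)·1.9388) / (7) = -0.3528
  q = (-12 - (1)·-0.3528 - (4)·1.9388) / (7) = -2.7718
  r = (9 - (-1)·-0.3528 - (2)·-2.7718) / (7) = 2.0273

-0.3528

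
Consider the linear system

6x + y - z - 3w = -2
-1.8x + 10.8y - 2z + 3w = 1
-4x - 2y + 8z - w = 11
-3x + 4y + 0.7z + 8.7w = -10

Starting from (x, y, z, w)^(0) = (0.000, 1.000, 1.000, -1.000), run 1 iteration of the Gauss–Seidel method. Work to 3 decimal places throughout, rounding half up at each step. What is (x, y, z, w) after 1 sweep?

Iteration 1:
  x = (-2 - (1)·1.000 - (-1)·1.000 - (-3)·-1.000) / (6) = -0.833
  y = (1 - (-1.8)·-0.833 - (-2)·1.000 - (3)·-1.000) / (10.8) = 0.417
  z = (11 - (-4)·-0.833 - (-2)·0.417 - (-1)·-1.000) / (8) = 0.938
  w = (-10 - (-3)·-0.833 - (4)·0.417 - (0.7)·0.938) / (8.7) = -1.704

(-0.833, 0.417, 0.938, -1.704)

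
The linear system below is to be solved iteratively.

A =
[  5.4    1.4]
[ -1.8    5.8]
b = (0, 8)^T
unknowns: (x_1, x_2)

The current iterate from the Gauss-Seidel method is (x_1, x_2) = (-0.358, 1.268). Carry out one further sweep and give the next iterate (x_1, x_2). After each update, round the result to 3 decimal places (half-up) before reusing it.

One sweep:
  x_1 = (0 - (1.4)·1.268) / (5.4) = -0.329
  x_2 = (8 - (-1.8)·-0.329) / (5.8) = 1.277

(-0.329, 1.277)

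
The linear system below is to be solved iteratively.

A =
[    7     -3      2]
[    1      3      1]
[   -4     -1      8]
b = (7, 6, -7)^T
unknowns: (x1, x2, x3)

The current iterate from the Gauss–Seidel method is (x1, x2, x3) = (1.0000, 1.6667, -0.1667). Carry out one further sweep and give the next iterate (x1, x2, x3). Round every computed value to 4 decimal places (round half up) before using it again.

(1.7619, 1.4683, 0.1895)

One sweep:
  x1 = (7 - (-3)·1.6667 - (2)·-0.1667) / (7) = 1.7619
  x2 = (6 - (1)·1.7619 - (1)·-0.1667) / (3) = 1.4683
  x3 = (-7 - (-4)·1.7619 - (-1)·1.4683) / (8) = 0.1895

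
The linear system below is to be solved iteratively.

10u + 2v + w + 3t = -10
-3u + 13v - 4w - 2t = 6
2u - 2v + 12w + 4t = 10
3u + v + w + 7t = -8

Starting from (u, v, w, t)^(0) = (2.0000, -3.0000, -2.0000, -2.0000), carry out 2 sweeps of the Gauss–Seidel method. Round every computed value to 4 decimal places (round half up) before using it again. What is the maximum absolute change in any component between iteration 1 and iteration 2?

1.0261

Iteration 1:
  u = (-10 - (2)·-3.0000 - (1)·-2.0000 - (3)·-2.0000) / (10) = 0.4000
  v = (6 - (-3)·0.4000 - (-4)·-2.0000 - (-2)·-2.0000) / (13) = -0.3692
  w = (10 - (2)·0.4000 - (-2)·-0.3692 - (4)·-2.0000) / (12) = 1.3718
  t = (-8 - (3)·0.4000 - (1)·-0.3692 - (1)·1.3718) / (7) = -1.4575
Iteration 2:
  u = (-10 - (2)·-0.3692 - (1)·1.3718 - (3)·-1.4575) / (10) = -0.6261
  v = (6 - (-3)·-0.6261 - (-4)·1.3718 - (-2)·-1.4575) / (13) = 0.5149
  w = (10 - (2)·-0.6261 - (-2)·0.5149 - (4)·-1.4575) / (12) = 1.5093
  t = (-8 - (3)·-0.6261 - (1)·0.5149 - (1)·1.5093) / (7) = -1.1637
Change: (-1.0261, 0.8841, 0.1375, 0.2938) → max |·| = 1.0261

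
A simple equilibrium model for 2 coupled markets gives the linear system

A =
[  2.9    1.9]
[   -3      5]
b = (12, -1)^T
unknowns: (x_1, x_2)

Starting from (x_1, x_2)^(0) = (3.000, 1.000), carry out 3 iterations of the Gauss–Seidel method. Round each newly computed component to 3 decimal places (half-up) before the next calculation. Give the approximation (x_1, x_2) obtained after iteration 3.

Iteration 1:
  x_1 = (12 - (1.9)·1.000) / (2.9) = 3.483
  x_2 = (-1 - (-3)·3.483) / (5) = 1.890
Iteration 2:
  x_1 = (12 - (1.9)·1.890) / (2.9) = 2.900
  x_2 = (-1 - (-3)·2.900) / (5) = 1.540
Iteration 3:
  x_1 = (12 - (1.9)·1.540) / (2.9) = 3.129
  x_2 = (-1 - (-3)·3.129) / (5) = 1.677

(3.129, 1.677)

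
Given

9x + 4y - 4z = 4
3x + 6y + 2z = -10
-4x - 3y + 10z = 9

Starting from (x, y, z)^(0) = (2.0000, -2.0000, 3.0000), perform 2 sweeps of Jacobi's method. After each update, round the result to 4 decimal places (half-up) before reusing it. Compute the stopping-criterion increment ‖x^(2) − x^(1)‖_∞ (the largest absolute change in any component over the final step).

Iteration 1:
  x = (4 - (4)·-2.0000 - (-4)·3.0000) / (9) = 2.6667
  y = (-10 - (3)·2.0000 - (2)·3.0000) / (6) = -3.6667
  z = (9 - (-4)·2.0000 - (-3)·-2.0000) / (10) = 1.1000
Iteration 2:
  x = (4 - (4)·-3.6667 - (-4)·1.1000) / (9) = 2.5630
  y = (-10 - (3)·2.6667 - (2)·1.1000) / (6) = -3.3667
  z = (9 - (-4)·2.6667 - (-3)·-3.6667) / (10) = 0.8667
Change: (-0.1037, 0.3000, -0.2333) → max |·| = 0.3000

0.3000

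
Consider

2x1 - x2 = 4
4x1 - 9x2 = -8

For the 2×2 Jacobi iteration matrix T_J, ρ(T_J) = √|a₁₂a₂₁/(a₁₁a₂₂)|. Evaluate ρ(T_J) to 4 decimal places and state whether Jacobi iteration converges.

a₁₂a₂₁/(a₁₁a₂₂) = (-1)·(4) / ((2)·(-9)) = 0.222222
ρ = √|0.222222| = √0.222222 = 0.4714
ρ < 1, so Jacobi converges

0.4714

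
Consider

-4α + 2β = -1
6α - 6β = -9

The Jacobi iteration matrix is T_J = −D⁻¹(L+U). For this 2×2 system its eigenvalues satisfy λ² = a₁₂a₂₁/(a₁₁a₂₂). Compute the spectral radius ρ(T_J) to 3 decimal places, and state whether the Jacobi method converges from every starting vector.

a₁₂a₂₁/(a₁₁a₂₂) = (2)·(6) / ((-4)·(-6)) = 0.500000
ρ = √|0.500000| = √0.500000 = 0.707
ρ < 1, so Jacobi converges

0.707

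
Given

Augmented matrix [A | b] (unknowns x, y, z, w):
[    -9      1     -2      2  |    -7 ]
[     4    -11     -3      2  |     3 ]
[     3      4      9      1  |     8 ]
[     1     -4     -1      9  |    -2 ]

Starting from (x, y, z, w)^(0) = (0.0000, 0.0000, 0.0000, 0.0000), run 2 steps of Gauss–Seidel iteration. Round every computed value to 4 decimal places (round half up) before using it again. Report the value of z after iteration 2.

Iteration 1:
  x = (-7 - (1)·0.0000 - (-2)·0.0000 - (2)·0.0000) / (-9) = 0.7778
  y = (3 - (4)·0.7778 - (-3)·0.0000 - (2)·0.0000) / (-11) = 0.0101
  z = (8 - (3)·0.7778 - (4)·0.0101 - (1)·0.0000) / (9) = 0.6251
  w = (-2 - (1)·0.7778 - (-4)·0.0101 - (-1)·0.6251) / (9) = -0.2347
Iteration 2:
  x = (-7 - (1)·0.0101 - (-2)·0.6251 - (2)·-0.2347) / (-9) = 0.5878
  y = (3 - (4)·0.5878 - (-3)·0.6251 - (2)·-0.2347) / (-11) = -0.2721
  z = (8 - (3)·0.5878 - (4)·-0.2721 - (1)·-0.2347) / (9) = 0.8400
  w = (-2 - (1)·0.5878 - (-4)·-0.2721 - (-1)·0.8400) / (9) = -0.3151

0.8400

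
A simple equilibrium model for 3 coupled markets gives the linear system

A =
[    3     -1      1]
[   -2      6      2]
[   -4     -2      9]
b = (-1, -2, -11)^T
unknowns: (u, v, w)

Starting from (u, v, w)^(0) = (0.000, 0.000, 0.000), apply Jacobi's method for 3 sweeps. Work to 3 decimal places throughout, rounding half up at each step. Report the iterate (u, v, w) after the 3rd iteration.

(0.136, 0.136, -1.247)

Iteration 1:
  u = (-1 - (-1)·0.000 - (1)·0.000) / (3) = -0.333
  v = (-2 - (-2)·0.000 - (2)·0.000) / (6) = -0.333
  w = (-11 - (-4)·0.000 - (-2)·0.000) / (9) = -1.222
Iteration 2:
  u = (-1 - (-1)·-0.333 - (1)·-1.222) / (3) = -0.037
  v = (-2 - (-2)·-0.333 - (2)·-1.222) / (6) = -0.037
  w = (-11 - (-4)·-0.333 - (-2)·-0.333) / (9) = -1.444
Iteration 3:
  u = (-1 - (-1)·-0.037 - (1)·-1.444) / (3) = 0.136
  v = (-2 - (-2)·-0.037 - (2)·-1.444) / (6) = 0.136
  w = (-11 - (-4)·-0.037 - (-2)·-0.037) / (9) = -1.247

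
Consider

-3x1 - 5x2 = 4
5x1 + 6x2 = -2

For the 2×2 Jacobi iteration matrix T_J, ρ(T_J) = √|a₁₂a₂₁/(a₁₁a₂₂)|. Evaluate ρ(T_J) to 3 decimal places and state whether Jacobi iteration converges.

a₁₂a₂₁/(a₁₁a₂₂) = (-5)·(5) / ((-3)·(6)) = 1.388889
ρ = √|1.388889| = √1.388889 = 1.179
ρ > 1, so Jacobi diverges

1.179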